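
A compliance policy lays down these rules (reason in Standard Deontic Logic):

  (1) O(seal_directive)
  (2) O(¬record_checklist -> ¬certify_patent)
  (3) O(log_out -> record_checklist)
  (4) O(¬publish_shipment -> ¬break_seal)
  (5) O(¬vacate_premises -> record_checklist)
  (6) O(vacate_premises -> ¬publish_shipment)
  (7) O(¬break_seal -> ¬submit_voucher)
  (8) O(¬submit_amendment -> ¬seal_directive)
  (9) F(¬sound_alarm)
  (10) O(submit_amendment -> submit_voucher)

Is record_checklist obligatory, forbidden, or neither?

Premise 1 gives O(seal_directive).
Premise 8, O(¬submit_amendment -> ¬seal_directive), contraposes to O(seal_directive -> submit_amendment); with O(seal_directive) we get O(submit_amendment).
With premise 10, O(submit_amendment -> submit_voucher), the K-axiom yields O(submit_voucher).
Premise 7 is O(¬break_seal -> ¬submit_voucher); contrapositively O(submit_voucher -> break_seal). Since O(submit_voucher) holds, K gives O(break_seal).
Premise 4 is O(¬publish_shipment -> ¬break_seal); contrapositively O(break_seal -> publish_shipment). Since O(break_seal) holds, K gives O(publish_shipment).
The contrapositive of premise 6 (O(vacate_premises -> ¬publish_shipment)) is O(publish_shipment -> ¬vacate_premises), and O(publish_shipment) is already established, so O(¬vacate_premises).
From O(¬vacate_premises) and premise 5, O(¬vacate_premises -> record_checklist), we obtain O(record_checklist).
Premises 2, 3, 9 do not contribute to this derivation.
Hence record_checklist is obligatory.

Obligatory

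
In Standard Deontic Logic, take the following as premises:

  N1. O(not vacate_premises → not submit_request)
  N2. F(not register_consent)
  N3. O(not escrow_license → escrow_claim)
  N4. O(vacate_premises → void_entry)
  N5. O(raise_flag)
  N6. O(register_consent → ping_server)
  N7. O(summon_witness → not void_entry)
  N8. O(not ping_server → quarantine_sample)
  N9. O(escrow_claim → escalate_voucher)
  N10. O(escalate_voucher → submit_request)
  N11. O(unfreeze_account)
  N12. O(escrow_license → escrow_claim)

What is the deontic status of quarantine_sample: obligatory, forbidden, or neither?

Premise 8 is O(not ping_server → quarantine_sample), but O(not ping_server) is not derivable from the premises, so it does not yield O(quarantine_sample).
No premise or chain of K-axiom applications forces O(quarantine_sample), and none forces O(not quarantine_sample). So quarantine_sample is neither obligatory nor forbidden under these norms.

Neither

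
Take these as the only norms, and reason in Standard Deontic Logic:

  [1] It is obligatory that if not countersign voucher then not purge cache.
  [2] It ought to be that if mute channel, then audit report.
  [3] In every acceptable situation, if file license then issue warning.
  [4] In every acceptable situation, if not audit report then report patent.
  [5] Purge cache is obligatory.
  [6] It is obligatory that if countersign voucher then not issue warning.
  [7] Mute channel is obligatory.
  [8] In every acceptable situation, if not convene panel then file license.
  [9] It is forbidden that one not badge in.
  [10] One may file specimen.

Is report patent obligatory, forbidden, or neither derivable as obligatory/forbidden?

Premise 4 is O(¬audit_report → report_patent), but O(¬audit_report) is not derivable from the premises, so it does not yield O(report_patent).
No premise or chain of K-axiom applications forces O(report_patent), and none forces O(¬report_patent). So report_patent is neither obligatory nor forbidden under these norms.

Neither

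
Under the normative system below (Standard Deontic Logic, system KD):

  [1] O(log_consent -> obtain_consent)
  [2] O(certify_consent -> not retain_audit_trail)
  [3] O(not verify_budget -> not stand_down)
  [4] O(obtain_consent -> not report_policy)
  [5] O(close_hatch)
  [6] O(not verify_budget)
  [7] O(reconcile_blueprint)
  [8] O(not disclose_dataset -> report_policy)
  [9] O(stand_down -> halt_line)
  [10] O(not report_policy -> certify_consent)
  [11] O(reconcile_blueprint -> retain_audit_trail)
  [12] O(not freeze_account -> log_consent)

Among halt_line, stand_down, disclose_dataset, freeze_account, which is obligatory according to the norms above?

Premise 7 gives O(reconcile_blueprint).
With premise 11, O(reconcile_blueprint -> retain_audit_trail), the K-axiom yields O(retain_audit_trail).
The contrapositive of premise 2 (O(certify_consent -> not retain_audit_trail)) is O(retain_audit_trail -> not certify_consent), and O(retain_audit_trail) is already established, so O(not certify_consent).
The contrapositive of premise 10 (O(not report_policy -> certify_consent)) is O(not certify_consent -> report_policy), and O(not certify_consent) is already established, so O(report_policy).
The contrapositive of premise 4 (O(obtain_consent -> not report_policy)) is O(report_policy -> not obtain_consent), and O(report_policy) is already established, so O(not obtain_consent).
The contrapositive of premise 1 (O(log_consent -> obtain_consent)) is O(not obtain_consent -> not log_consent), and O(not obtain_consent) is already established, so O(not log_consent).
Premise 12, O(not freeze_account -> log_consent), contraposes to O(not log_consent -> freeze_account); with O(not log_consent) we get O(freeze_account).
So O(freeze_account) holds — freeze_account is obligatory. None of the other listed options is made obligatory by any chain of premises.

freeze_account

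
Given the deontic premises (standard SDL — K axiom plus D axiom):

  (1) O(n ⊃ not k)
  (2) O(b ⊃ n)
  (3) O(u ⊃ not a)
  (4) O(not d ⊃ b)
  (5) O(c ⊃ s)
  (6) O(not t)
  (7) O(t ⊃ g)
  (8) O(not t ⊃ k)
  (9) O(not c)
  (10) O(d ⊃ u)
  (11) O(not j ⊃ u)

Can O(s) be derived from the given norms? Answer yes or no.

No

Premise 5 is O(c ⊃ s), but O(c) is not derivable from the premises, so it does not yield O(s).
No other premise forces O(s). An ideal world satisfying every premise can still have s false, so O(s) is not derivable.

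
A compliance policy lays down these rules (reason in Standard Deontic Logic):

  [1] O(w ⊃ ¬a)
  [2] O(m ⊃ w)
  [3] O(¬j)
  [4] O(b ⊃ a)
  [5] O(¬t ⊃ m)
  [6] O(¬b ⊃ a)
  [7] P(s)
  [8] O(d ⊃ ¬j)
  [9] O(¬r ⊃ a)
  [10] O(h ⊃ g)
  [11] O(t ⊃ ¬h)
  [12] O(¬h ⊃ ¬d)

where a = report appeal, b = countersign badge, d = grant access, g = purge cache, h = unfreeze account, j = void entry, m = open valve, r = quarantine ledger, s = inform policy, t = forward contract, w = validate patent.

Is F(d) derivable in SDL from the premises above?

Yes

By case analysis on ¬b: premise 6 gives O(¬b ⊃ a) and premise 4 gives O(b ⊃ a), so O(a) either way.
Premise 1, O(w ⊃ ¬a), contraposes to O(a ⊃ ¬w); with O(a) we get O(¬w).
Premise 2 is O(m ⊃ w); contrapositively O(¬w ⊃ ¬m). Since O(¬w) holds, K gives O(¬m).
Premise 5 is O(¬t ⊃ m); contrapositively O(¬m ⊃ t). Since O(¬m) holds, K gives O(t).
With premise 11, O(t ⊃ ¬h), the K-axiom yields O(¬h).
With premise 12, O(¬h ⊃ ¬d), the K-axiom yields O(¬d).
Premises 3, 7, 8, 9, 10 do not contribute to this derivation.
So O(¬d) holds, i.e. F(d). The claim follows.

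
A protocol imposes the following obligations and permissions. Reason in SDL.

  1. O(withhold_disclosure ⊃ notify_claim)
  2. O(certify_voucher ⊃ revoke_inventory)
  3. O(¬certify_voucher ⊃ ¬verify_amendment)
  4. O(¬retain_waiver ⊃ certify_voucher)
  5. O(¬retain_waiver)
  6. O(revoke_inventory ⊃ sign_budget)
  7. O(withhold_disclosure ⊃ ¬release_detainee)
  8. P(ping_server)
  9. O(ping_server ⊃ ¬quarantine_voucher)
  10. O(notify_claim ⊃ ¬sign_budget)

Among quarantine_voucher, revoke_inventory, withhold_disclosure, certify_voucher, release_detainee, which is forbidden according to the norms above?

withhold_disclosure

From premise 5 we have O(¬retain_waiver).
With premise 4, O(¬retain_waiver ⊃ certify_voucher), the K-axiom yields O(certify_voucher).
From O(certify_voucher) and premise 2, O(certify_voucher ⊃ revoke_inventory), we obtain O(revoke_inventory).
With premise 6, O(revoke_inventory ⊃ sign_budget), the K-axiom yields O(sign_budget).
The contrapositive of premise 10 (O(notify_claim ⊃ ¬sign_budget)) is O(sign_budget ⊃ ¬notify_claim), and O(sign_budget) is already established, so O(¬notify_claim).
Premise 1 is O(withhold_disclosure ⊃ notify_claim); contrapositively O(¬notify_claim ⊃ ¬withhold_disclosure). Since O(¬notify_claim) holds, K gives O(¬withhold_disclosure).
So O(¬withhold_disclosure) holds, i.e. withhold_disclosure is forbidden. None of the other listed options is forbidden under the premises.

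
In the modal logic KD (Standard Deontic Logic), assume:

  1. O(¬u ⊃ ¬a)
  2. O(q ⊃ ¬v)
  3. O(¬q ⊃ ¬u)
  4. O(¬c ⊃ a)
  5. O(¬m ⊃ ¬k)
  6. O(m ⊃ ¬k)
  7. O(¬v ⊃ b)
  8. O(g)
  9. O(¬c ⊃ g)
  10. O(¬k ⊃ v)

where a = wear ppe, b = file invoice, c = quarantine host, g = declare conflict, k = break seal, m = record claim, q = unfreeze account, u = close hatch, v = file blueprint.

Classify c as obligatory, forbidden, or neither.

Premises 6 and 5 are O(m ⊃ ¬k) and O(¬m ⊃ ¬k); every ideal world satisfies m or ¬m, so in either case ¬k holds — hence O(¬k).
Applying K to premise 10 (O(¬k ⊃ v)) and O(¬k) yields O(v).
The contrapositive of premise 2 (O(q ⊃ ¬v)) is O(v ⊃ ¬q), and O(v) is already established, so O(¬q).
Applying K to premise 3 (O(¬q ⊃ ¬u)) and O(¬q) yields O(¬u).
Applying K to premise 1 (O(¬u ⊃ ¬a)) and O(¬u) yields O(¬a).
Premise 4 is O(¬c ⊃ a); contrapositively O(¬a ⊃ c). Since O(¬a) holds, K gives O(c).
Premises 7, 8, 9 do not contribute to this derivation.
Hence c is obligatory.

Obligatory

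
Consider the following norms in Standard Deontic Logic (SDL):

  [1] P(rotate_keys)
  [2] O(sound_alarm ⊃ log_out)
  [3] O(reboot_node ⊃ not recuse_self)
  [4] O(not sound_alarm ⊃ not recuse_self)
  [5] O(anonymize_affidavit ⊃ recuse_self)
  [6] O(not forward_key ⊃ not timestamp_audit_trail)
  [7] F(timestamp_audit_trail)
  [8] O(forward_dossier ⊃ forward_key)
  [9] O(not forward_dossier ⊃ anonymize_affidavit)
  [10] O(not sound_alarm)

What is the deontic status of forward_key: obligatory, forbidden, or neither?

Premise 10 states O(not sound_alarm) outright.
With premise 4, O(not sound_alarm ⊃ not recuse_self), the K-axiom yields O(not recuse_self).
Premise 5, O(anonymize_affidavit ⊃ recuse_self), contraposes to O(not recuse_self ⊃ not anonymize_affidavit); with O(not recuse_self) we get O(not anonymize_affidavit).
Premise 9, O(not forward_dossier ⊃ anonymize_affidavit), contraposes to O(not anonymize_affidavit ⊃ forward_dossier); with O(not anonymize_affidavit) we get O(forward_dossier).
With premise 8, O(forward_dossier ⊃ forward_key), the K-axiom yields O(forward_key).
Premises 1, 2, 3, 6, 7 do not contribute to this derivation.
Hence forward_key is obligatory.

Obligatory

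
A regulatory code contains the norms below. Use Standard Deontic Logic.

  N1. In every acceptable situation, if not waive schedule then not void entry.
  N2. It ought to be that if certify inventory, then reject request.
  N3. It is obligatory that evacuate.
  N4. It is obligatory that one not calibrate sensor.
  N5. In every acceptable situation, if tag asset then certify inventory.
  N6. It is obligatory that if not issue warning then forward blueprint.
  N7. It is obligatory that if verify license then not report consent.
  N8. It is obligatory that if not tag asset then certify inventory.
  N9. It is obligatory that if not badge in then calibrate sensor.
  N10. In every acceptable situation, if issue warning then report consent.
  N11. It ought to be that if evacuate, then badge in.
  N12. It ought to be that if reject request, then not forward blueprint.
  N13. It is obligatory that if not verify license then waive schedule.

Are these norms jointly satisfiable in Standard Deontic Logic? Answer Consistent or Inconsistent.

Consistent

Premise 9 is O(¬badge_in → calibrate_sensor), but O(¬badge_in) is not derivable from the premises, so it does not yield O(calibrate_sensor).
So O(calibrate_sensor) is not derivable, and the apparent clash with O(¬calibrate_sensor) does not arise.
A world satisfying every obligation exists (e.g. badge_in=true, calibrate_sensor=false, certify_inventory=true, evacuate=true, forward_blueprint=false, issue_warning=true, reject_request=true, report_consent=true, tag_asset=false, verify_license=false, void_entry=false, waive_schedule=true); no atom is both obligatory and forbidden, so the set is consistent.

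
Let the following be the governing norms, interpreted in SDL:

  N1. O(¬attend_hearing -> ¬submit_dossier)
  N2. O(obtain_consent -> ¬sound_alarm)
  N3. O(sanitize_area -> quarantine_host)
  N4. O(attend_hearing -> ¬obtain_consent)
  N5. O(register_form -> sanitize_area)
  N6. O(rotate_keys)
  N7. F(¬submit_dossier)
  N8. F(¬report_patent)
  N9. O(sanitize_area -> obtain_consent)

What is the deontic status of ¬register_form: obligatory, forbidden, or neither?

Premise 7, F(¬submit_dossier), is equivalent to O(submit_dossier).
Premise 1, O(¬attend_hearing -> ¬submit_dossier), contraposes to O(submit_dossier -> attend_hearing); with O(submit_dossier) we get O(attend_hearing).
Applying K to premise 4 (O(attend_hearing -> ¬obtain_consent)) and O(attend_hearing) yields O(¬obtain_consent).
Premise 9 is O(sanitize_area -> obtain_consent); contrapositively O(¬obtain_consent -> ¬sanitize_area). Since O(¬obtain_consent) holds, K gives O(¬sanitize_area).
Premise 5, O(register_form -> sanitize_area), contraposes to O(¬sanitize_area -> ¬register_form); with O(¬sanitize_area) we get O(¬register_form).
Premises 2, 3, 6, 8 do not contribute to this derivation.
Hence ¬register_form is obligatory.

Obligatory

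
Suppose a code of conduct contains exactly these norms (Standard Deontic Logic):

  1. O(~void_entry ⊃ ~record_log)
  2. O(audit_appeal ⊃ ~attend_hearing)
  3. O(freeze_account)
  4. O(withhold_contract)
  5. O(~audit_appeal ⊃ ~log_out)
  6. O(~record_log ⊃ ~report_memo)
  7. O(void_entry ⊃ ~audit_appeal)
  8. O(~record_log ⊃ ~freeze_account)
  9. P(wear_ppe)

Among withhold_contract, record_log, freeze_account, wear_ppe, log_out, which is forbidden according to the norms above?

log_out

Premise 3 gives O(freeze_account).
Premise 8, O(~record_log ⊃ ~freeze_account), contraposes to O(freeze_account ⊃ record_log); with O(freeze_account) we get O(record_log).
The contrapositive of premise 1 (O(~void_entry ⊃ ~record_log)) is O(record_log ⊃ void_entry), and O(record_log) is already established, so O(void_entry).
With premise 7, O(void_entry ⊃ ~audit_appeal), the K-axiom yields O(~audit_appeal).
From O(~audit_appeal) and premise 5, O(~audit_appeal ⊃ ~log_out), we obtain O(~log_out).
So O(~log_out) holds, i.e. log_out is forbidden. None of the other listed options is forbidden under the premises.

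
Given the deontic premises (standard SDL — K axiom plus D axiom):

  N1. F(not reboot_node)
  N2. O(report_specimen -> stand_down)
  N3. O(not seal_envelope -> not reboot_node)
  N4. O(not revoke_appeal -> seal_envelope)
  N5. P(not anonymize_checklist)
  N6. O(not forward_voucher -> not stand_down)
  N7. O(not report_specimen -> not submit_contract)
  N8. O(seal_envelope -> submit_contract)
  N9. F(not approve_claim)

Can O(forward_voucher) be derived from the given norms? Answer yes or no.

F(not reboot_node) at premise 1 means O(reboot_node).
Premise 3, O(not seal_envelope -> not reboot_node), contraposes to O(reboot_node -> seal_envelope); with O(reboot_node) we get O(seal_envelope).
Premise 8 is O(seal_envelope -> submit_contract); since O(seal_envelope), deontic closure gives O(submit_contract).
The contrapositive of premise 7 (O(not report_specimen -> not submit_contract)) is O(submit_contract -> report_specimen), and O(submit_contract) is already established, so O(report_specimen).
With premise 2, O(report_specimen -> stand_down), the K-axiom yields O(stand_down).
Premise 6 is O(not forward_voucher -> not stand_down); contrapositively O(stand_down -> forward_voucher). Since O(stand_down) holds, K gives O(forward_voucher).
Premises 4, 5, 9 do not contribute to this derivation.
So O(forward_voucher) follows.

Yes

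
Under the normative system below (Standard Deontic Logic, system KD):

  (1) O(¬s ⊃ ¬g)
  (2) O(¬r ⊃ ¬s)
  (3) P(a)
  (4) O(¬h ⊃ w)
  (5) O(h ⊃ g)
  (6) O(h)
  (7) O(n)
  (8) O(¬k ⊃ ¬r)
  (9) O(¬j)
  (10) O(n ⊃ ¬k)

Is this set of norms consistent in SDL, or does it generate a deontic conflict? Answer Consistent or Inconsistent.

Premise 6 states O(h) outright.
Premise 5 is O(h ⊃ g); since O(h), deontic closure gives O(g).
Premise 1, O(¬s ⊃ ¬g), contraposes to O(g ⊃ s); with O(g) we get O(s).
Premise 2 is O(¬r ⊃ ¬s); contrapositively O(s ⊃ r). Since O(s) holds, K gives O(r).
The contrapositive of premise 8 (O(¬k ⊃ ¬r)) is O(r ⊃ k), and O(r) is already established, so O(k).
Premise 10, O(n ⊃ ¬k), contraposes to O(k ⊃ ¬n); with O(k) we get O(¬n).
However, premise 7 gives O(n).
We now have both O(¬n) and O(n) — n is simultaneously obligatory and forbidden, violating the D-axiom.

Inconsistent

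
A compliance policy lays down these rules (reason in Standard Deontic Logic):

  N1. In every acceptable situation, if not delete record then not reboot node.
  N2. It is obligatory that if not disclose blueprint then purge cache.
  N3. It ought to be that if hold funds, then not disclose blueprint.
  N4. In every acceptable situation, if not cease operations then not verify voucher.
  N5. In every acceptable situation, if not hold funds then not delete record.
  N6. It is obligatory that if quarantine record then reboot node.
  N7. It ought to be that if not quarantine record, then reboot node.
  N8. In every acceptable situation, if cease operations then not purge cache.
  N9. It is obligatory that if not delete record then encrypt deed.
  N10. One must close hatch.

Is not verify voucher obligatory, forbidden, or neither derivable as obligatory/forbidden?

Obligatory

Premises 7 and 6 cover both cases: O(¬quarantine_record → reboot_node) and O(quarantine_record → reboot_node). Since ¬quarantine_record ∨ quarantine_record is a tautology, O(reboot_node) follows.
Premise 1 is O(¬delete_record → ¬reboot_node); contrapositively O(reboot_node → delete_record). Since O(reboot_node) holds, K gives O(delete_record).
Premise 5, O(¬hold_funds → ¬delete_record), contraposes to O(delete_record → hold_funds); with O(delete_record) we get O(hold_funds).
Premise 3 is O(hold_funds → ¬disclose_blueprint); since O(hold_funds), deontic closure gives O(¬disclose_blueprint).
Premise 2 is O(¬disclose_blueprint → purge_cache); since O(¬disclose_blueprint), deontic closure gives O(purge_cache).
Premise 8, O(cease_operations → ¬purge_cache), contraposes to O(purge_cache → ¬cease_operations); with O(purge_cache) we get O(¬cease_operations).
From O(¬cease_operations) and premise 4, O(¬cease_operations → ¬verify_voucher), we obtain O(¬verify_voucher).
Premises 9, 10 do not contribute to this derivation.
Hence ¬verify_voucher is obligatory.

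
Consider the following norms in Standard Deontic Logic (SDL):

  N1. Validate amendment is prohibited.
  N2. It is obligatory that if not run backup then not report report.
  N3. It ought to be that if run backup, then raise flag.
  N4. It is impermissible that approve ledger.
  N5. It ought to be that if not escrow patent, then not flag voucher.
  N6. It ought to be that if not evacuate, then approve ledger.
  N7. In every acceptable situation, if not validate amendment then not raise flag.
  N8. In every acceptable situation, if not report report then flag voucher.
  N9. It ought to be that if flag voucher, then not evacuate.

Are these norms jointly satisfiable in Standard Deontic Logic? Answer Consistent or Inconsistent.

F(approve_ledger) at premise 4 means O(¬approve_ledger).
Premise 6, O(¬evacuate → approve_ledger), contraposes to O(¬approve_ledger → evacuate); with O(¬approve_ledger) we get O(evacuate).
Premise 9, O(flag_voucher → ¬evacuate), contraposes to O(evacuate → ¬flag_voucher); with O(evacuate) we get O(¬flag_voucher).
Premise 8, O(¬report_report → flag_voucher), contraposes to O(¬flag_voucher → report_report); with O(¬flag_voucher) we get O(report_report).
Premise 2, O(¬run_backup → ¬report_report), contraposes to O(report_report → run_backup); with O(report_report) we get O(run_backup).
Premise 3 is O(run_backup → raise_flag); since O(run_backup), deontic closure gives O(raise_flag).
Premise 7 is O(¬validate_amendment → ¬raise_flag); contrapositively O(raise_flag → validate_amendment). Since O(raise_flag) holds, K gives O(validate_amendment).
However, F(validate_amendment) at premise 1 amounts to O(¬validate_amendment).
We now have both O(validate_amendment) and O(¬validate_amendment) — validate_amendment is simultaneously obligatory and forbidden, violating the D-axiom.

Inconsistent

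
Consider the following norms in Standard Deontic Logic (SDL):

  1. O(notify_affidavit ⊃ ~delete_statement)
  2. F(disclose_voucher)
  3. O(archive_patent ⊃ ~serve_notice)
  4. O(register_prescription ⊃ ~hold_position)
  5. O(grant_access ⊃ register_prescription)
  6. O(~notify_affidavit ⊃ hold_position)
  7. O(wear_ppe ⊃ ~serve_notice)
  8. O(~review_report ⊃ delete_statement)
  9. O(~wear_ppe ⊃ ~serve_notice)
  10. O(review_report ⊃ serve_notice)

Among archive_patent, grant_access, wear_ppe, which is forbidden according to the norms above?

Premises 7 and 9 are O(wear_ppe ⊃ ~serve_notice) and O(~wear_ppe ⊃ ~serve_notice); every ideal world satisfies wear_ppe or ~wear_ppe, so in either case ~serve_notice holds — hence O(~serve_notice).
Premise 10 is O(review_report ⊃ serve_notice); contrapositively O(~serve_notice ⊃ ~review_report). Since O(~serve_notice) holds, K gives O(~review_report).
Premise 8 is O(~review_report ⊃ delete_statement); since O(~review_report), deontic closure gives O(delete_statement).
Premise 1, O(notify_affidavit ⊃ ~delete_statement), contraposes to O(delete_statement ⊃ ~notify_affidavit); with O(delete_statement) we get O(~notify_affidavit).
With premise 6, O(~notify_affidavit ⊃ hold_position), the K-axiom yields O(hold_position).
Premise 4, O(register_prescription ⊃ ~hold_position), contraposes to O(hold_position ⊃ ~register_prescription); with O(hold_position) we get O(~register_prescription).
Premise 5 is O(grant_access ⊃ register_prescription); contrapositively O(~register_prescription ⊃ ~grant_access). Since O(~register_prescription) holds, K gives O(~grant_access).
So O(~grant_access) holds, i.e. grant_access is forbidden. None of the other listed options is forbidden under the premises.

grant_access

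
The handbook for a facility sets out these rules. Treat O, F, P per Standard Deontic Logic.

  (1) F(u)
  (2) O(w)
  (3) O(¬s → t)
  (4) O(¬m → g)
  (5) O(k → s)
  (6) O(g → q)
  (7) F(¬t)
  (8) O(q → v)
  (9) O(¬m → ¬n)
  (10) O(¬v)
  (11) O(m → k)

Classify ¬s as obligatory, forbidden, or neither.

Premise 10 states O(¬v) outright.
Premise 8, O(q → v), contraposes to O(¬v → ¬q); with O(¬v) we get O(¬q).
Premise 6, O(g → q), contraposes to O(¬q → ¬g); with O(¬q) we get O(¬g).
Premise 4 is O(¬m → g); contrapositively O(¬g → m). Since O(¬g) holds, K gives O(m).
From O(m) and premise 11, O(m → k), we obtain O(k).
From O(k) and premise 5, O(k → s), we obtain O(s).
Premises 1, 2, 3, 7, 9 do not contribute to this derivation.
Thus O(s), which is F(¬s): ¬s is forbidden.

Forbidden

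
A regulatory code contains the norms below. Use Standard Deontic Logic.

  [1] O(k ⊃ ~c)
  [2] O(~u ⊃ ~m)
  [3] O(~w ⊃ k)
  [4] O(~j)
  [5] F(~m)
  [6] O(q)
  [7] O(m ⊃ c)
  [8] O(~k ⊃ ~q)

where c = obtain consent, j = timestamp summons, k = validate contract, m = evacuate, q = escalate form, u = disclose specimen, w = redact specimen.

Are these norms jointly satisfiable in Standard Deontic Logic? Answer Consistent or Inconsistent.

Premise 6 states O(q) outright.
Premise 8, O(~k ⊃ ~q), contraposes to O(q ⊃ k); with O(q) we get O(k).
From O(k) and premise 1, O(k ⊃ ~c), we obtain O(~c).
Premise 7, O(m ⊃ c), contraposes to O(~c ⊃ ~m); with O(~c) we get O(~m).
But premise 5, F(~m), means O(m).
We now have both O(~m) and O(m) — m is simultaneously obligatory and forbidden, violating the D-axiom.

Inconsistent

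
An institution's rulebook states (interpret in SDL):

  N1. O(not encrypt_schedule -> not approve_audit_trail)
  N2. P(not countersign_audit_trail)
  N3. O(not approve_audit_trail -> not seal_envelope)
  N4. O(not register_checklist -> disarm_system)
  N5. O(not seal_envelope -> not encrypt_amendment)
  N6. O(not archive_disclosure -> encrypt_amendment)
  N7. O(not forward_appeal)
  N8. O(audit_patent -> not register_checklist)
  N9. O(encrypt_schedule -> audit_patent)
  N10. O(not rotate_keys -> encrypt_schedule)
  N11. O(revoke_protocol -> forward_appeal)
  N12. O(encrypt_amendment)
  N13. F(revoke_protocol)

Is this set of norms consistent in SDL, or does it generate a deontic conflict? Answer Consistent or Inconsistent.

Consistent

Premise 11 is O(revoke_protocol -> forward_appeal), but O(revoke_protocol) is not derivable from the premises, so it does not yield O(forward_appeal).
So O(forward_appeal) is not derivable, and the apparent clash with O(not forward_appeal) does not arise.
A world satisfying every obligation exists (e.g. approve_audit_trail=true, archive_disclosure=false, audit_patent=true, countersign_audit_trail=false, disarm_system=true, encrypt_amendment=true, encrypt_schedule=true, forward_appeal=false, register_checklist=false, revoke_protocol=false, rotate_keys=false, seal_envelope=true); no atom is both obligatory and forbidden, so the set is consistent.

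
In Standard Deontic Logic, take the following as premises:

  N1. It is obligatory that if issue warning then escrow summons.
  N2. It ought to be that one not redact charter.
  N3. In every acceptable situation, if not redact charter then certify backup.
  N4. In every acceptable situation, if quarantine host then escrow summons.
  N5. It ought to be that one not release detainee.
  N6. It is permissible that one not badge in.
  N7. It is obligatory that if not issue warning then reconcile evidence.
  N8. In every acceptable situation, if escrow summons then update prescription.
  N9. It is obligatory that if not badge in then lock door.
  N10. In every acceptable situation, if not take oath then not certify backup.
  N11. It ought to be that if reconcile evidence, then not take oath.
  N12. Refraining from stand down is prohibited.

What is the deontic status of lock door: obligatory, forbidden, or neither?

Neither

Premise 9 is O(¬badge_in → lock_door), but O(¬badge_in) is not derivable from the premises (the permission P(¬badge_in) asserts only ¬O(badge_in), not O(¬badge_in)), so it does not yield O(lock_door).
No premise or chain of K-axiom applications forces O(lock_door), and none forces O(¬lock_door). So lock_door is neither obligatory nor forbidden under these norms.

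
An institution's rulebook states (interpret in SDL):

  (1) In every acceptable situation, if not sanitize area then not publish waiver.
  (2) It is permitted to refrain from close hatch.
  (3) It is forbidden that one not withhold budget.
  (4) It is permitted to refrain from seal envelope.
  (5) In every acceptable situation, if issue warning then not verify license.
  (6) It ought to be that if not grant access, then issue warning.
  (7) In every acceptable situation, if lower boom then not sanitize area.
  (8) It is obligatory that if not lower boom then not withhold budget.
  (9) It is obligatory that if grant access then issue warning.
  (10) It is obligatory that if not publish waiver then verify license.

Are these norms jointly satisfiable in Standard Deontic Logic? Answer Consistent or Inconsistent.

By case analysis on grant_access: premise 9 gives O(grant_access → issue_warning) and premise 6 gives O(¬grant_access → issue_warning), so O(issue_warning) either way.
Applying K to premise 5 (O(issue_warning → ¬verify_license)) and O(issue_warning) yields O(¬verify_license).
The contrapositive of premise 10 (O(¬publish_waiver → verify_license)) is O(¬verify_license → publish_waiver), and O(¬verify_license) is already established, so O(publish_waiver).
Premise 1 is O(¬sanitize_area → ¬publish_waiver); contrapositively O(publish_waiver → sanitize_area). Since O(publish_waiver) holds, K gives O(sanitize_area).
Premise 7 is O(lower_boom → ¬sanitize_area); contrapositively O(sanitize_area → ¬lower_boom). Since O(sanitize_area) holds, K gives O(¬lower_boom).
Applying K to premise 8 (O(¬lower_boom → ¬withhold_budget)) and O(¬lower_boom) yields O(¬withhold_budget).
But premise 3, F(¬withhold_budget), means O(withhold_budget).
We now have both O(¬withhold_budget) and O(withhold_budget) — withhold_budget is simultaneously obligatory and forbidden, violating the D-axiom.

Inconsistent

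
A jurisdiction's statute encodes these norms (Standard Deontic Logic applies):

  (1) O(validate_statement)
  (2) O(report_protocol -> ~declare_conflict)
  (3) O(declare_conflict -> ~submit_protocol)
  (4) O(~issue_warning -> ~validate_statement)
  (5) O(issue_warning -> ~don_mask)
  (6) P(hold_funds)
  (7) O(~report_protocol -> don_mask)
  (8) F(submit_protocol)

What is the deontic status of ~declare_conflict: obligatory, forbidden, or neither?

Obligatory

Premise 1 states O(validate_statement) outright.
Premise 4, O(~issue_warning -> ~validate_statement), contraposes to O(validate_statement -> issue_warning); with O(validate_statement) we get O(issue_warning).
Premise 5 is O(issue_warning -> ~don_mask); since O(issue_warning), deontic closure gives O(~don_mask).
Premise 7 is O(~report_protocol -> don_mask); contrapositively O(~don_mask -> report_protocol). Since O(~don_mask) holds, K gives O(report_protocol).
Applying K to premise 2 (O(report_protocol -> ~declare_conflict)) and O(report_protocol) yields O(~declare_conflict).
Premises 3, 6, 8 do not contribute to this derivation.
Hence ~declare_conflict is obligatory.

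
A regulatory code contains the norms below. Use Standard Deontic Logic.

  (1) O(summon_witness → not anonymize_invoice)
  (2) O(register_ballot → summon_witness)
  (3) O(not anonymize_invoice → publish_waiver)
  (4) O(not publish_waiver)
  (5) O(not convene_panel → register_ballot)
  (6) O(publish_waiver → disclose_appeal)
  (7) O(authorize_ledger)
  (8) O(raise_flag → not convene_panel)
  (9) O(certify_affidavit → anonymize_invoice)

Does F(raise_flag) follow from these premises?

Yes

From premise 4 we have O(not publish_waiver).
The contrapositive of premise 3 (O(not anonymize_invoice → publish_waiver)) is O(not publish_waiver → anonymize_invoice), and O(not publish_waiver) is already established, so O(anonymize_invoice).
The contrapositive of premise 1 (O(summon_witness → not anonymize_invoice)) is O(anonymize_invoice → not summon_witness), and O(anonymize_invoice) is already established, so O(not summon_witness).
Premise 2, O(register_ballot → summon_witness), contraposes to O(not summon_witness → not register_ballot); with O(not summon_witness) we get O(not register_ballot).
Premise 5, O(not convene_panel → register_ballot), contraposes to O(not register_ballot → convene_panel); with O(not register_ballot) we get O(convene_panel).
The contrapositive of premise 8 (O(raise_flag → not convene_panel)) is O(convene_panel → not raise_flag), and O(convene_panel) is already established, so O(not raise_flag).
Premises 6, 7, 9 do not contribute to this derivation.
So O(not raise_flag) holds, i.e. F(raise_flag). The claim follows.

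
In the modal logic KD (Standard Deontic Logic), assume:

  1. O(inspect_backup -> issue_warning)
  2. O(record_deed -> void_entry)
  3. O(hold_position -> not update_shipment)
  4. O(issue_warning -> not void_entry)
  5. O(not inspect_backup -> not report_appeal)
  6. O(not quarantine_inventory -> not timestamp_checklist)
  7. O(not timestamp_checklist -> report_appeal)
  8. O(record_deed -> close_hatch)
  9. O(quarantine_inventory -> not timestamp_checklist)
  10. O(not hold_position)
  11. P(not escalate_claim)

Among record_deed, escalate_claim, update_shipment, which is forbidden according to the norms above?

By case analysis on not quarantine_inventory: premise 6 gives O(not quarantine_inventory -> not timestamp_checklist) and premise 9 gives O(quarantine_inventory -> not timestamp_checklist), so O(not timestamp_checklist) either way.
Applying K to premise 7 (O(not timestamp_checklist -> report_appeal)) and O(not timestamp_checklist) yields O(report_appeal).
Premise 5 is O(not inspect_backup -> not report_appeal); contrapositively O(report_appeal -> inspect_backup). Since O(report_appeal) holds, K gives O(inspect_backup).
Applying K to premise 1 (O(inspect_backup -> issue_warning)) and O(inspect_backup) yields O(issue_warning).
Applying K to premise 4 (O(issue_warning -> not void_entry)) and O(issue_warning) yields O(not void_entry).
The contrapositive of premise 2 (O(record_deed -> void_entry)) is O(not void_entry -> not record_deed), and O(not void_entry) is already established, so O(not record_deed).
So O(not record_deed) holds, i.e. record_deed is forbidden. None of the other listed options is forbidden under the premises.

record_deed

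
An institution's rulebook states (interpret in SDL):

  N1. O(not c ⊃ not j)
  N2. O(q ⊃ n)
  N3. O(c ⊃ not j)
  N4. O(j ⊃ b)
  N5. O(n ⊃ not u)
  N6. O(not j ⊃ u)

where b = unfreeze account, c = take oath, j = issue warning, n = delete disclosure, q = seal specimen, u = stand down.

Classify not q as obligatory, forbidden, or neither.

By case analysis on c: premise 3 gives O(c ⊃ not j) and premise 1 gives O(not c ⊃ not j), so O(not j) either way.
Premise 6 is O(not j ⊃ u); since O(not j), deontic closure gives O(u).
Premise 5 is O(n ⊃ not u); contrapositively O(u ⊃ not n). Since O(u) holds, K gives O(not n).
The contrapositive of premise 2 (O(q ⊃ n)) is O(not n ⊃ not q), and O(not n) is already established, so O(not q).
Premise 4 does not contribute to this derivation.
Hence not q is obligatory.

Obligatory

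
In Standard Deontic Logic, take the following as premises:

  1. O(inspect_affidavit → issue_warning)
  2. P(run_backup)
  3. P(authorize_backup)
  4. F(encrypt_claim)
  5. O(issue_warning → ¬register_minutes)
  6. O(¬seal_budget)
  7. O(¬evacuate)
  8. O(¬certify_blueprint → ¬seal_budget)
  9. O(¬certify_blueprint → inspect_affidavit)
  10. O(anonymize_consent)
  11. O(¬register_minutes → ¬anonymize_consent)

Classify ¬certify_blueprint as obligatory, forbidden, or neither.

Forbidden

Premise 10 gives O(anonymize_consent).
Premise 11, O(¬register_minutes → ¬anonymize_consent), contraposes to O(anonymize_consent → register_minutes); with O(anonymize_consent) we get O(register_minutes).
Premise 5, O(issue_warning → ¬register_minutes), contraposes to O(register_minutes → ¬issue_warning); with O(register_minutes) we get O(¬issue_warning).
Premise 1, O(inspect_affidavit → issue_warning), contraposes to O(¬issue_warning → ¬inspect_affidavit); with O(¬issue_warning) we get O(¬inspect_affidavit).
The contrapositive of premise 9 (O(¬certify_blueprint → inspect_affidavit)) is O(¬inspect_affidavit → certify_blueprint), and O(¬inspect_affidavit) is already established, so O(certify_blueprint).
Premises 2, 3, 4, 6, 7, 8 do not contribute to this derivation.
Thus O(certify_blueprint), which is F(¬certify_blueprint): ¬certify_blueprint is forbidden.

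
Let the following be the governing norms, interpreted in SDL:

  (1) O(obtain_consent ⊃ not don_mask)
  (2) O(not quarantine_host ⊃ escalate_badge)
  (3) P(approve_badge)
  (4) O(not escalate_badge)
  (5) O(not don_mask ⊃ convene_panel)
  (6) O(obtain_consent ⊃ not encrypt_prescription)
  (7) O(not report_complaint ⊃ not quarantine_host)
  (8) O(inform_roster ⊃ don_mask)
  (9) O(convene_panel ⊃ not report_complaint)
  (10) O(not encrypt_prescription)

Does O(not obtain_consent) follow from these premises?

Yes

Premise 4 gives O(not escalate_badge).
Premise 2, O(not quarantine_host ⊃ escalate_badge), contraposes to O(not escalate_badge ⊃ quarantine_host); with O(not escalate_badge) we get O(quarantine_host).
Premise 7 is O(not report_complaint ⊃ not quarantine_host); contrapositively O(quarantine_host ⊃ report_complaint). Since O(quarantine_host) holds, K gives O(report_complaint).
Premise 9, O(convene_panel ⊃ not report_complaint), contraposes to O(report_complaint ⊃ not convene_panel); with O(report_complaint) we get O(not convene_panel).
Premise 5, O(not don_mask ⊃ convene_panel), contraposes to O(not convene_panel ⊃ don_mask); with O(not convene_panel) we get O(don_mask).
Premise 1, O(obtain_consent ⊃ not don_mask), contraposes to O(don_mask ⊃ not obtain_consent); with O(don_mask) we get O(not obtain_consent).
Premises 3, 6, 8, 10 do not contribute to this derivation.
So O(not obtain_consent) follows.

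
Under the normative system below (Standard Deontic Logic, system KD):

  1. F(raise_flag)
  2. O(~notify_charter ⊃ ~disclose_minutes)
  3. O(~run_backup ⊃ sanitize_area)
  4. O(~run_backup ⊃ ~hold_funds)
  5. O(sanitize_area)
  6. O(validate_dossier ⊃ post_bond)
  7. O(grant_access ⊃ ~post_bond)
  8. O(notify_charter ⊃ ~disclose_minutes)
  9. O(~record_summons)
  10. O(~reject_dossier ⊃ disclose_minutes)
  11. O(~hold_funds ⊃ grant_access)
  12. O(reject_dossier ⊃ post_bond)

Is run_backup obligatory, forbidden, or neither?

Obligatory

Premises 2 and 8 are O(~notify_charter ⊃ ~disclose_minutes) and O(notify_charter ⊃ ~disclose_minutes); every ideal world satisfies ~notify_charter or notify_charter, so in either case ~disclose_minutes holds — hence O(~disclose_minutes).
Premise 10, O(~reject_dossier ⊃ disclose_minutes), contraposes to O(~disclose_minutes ⊃ reject_dossier); with O(~disclose_minutes) we get O(reject_dossier).
Premise 12 is O(reject_dossier ⊃ post_bond); since O(reject_dossier), deontic closure gives O(post_bond).
Premise 7 is O(grant_access ⊃ ~post_bond); contrapositively O(post_bond ⊃ ~grant_access). Since O(post_bond) holds, K gives O(~grant_access).
The contrapositive of premise 11 (O(~hold_funds ⊃ grant_access)) is O(~grant_access ⊃ hold_funds), and O(~grant_access) is already established, so O(hold_funds).
Premise 4 is O(~run_backup ⊃ ~hold_funds); contrapositively O(hold_funds ⊃ run_backup). Since O(hold_funds) holds, K gives O(run_backup).
Premises 1, 3, 5, 6, 9 do not contribute to this derivation.
Hence run_backup is obligatory.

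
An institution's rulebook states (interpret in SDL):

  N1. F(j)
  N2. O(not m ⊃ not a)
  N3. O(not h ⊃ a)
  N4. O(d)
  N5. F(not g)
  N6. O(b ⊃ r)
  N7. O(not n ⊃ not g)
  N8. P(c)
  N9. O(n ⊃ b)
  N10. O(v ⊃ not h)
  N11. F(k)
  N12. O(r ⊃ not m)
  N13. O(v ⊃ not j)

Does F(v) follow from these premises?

Yes

Premise 5, F(not g), is equivalent to O(g).
Premise 7 is O(not n ⊃ not g); contrapositively O(g ⊃ n). Since O(g) holds, K gives O(n).
From O(n) and premise 9, O(n ⊃ b), we obtain O(b).
From O(b) and premise 6, O(b ⊃ r), we obtain O(r).
With premise 12, O(r ⊃ not m), the K-axiom yields O(not m).
From O(not m) and premise 2, O(not m ⊃ not a), we obtain O(not a).
The contrapositive of premise 3 (O(not h ⊃ a)) is O(not a ⊃ h), and O(not a) is already established, so O(h).
Premise 10 is O(v ⊃ not h); contrapositively O(h ⊃ not v). Since O(h) holds, K gives O(not v).
Premises 1, 4, 8, 11, 13 do not contribute to this derivation.
So O(not v) holds, i.e. F(v). The claim follows.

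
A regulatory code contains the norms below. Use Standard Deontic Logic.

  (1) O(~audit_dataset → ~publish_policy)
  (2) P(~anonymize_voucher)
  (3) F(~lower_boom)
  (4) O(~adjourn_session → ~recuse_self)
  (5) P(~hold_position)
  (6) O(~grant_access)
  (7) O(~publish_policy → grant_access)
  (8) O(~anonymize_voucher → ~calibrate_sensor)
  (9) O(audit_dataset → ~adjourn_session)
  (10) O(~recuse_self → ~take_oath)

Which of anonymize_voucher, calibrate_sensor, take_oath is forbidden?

take_oath

Premise 6 states O(~grant_access) outright.
Premise 7 is O(~publish_policy → grant_access); contrapositively O(~grant_access → publish_policy). Since O(~grant_access) holds, K gives O(publish_policy).
Premise 1, O(~audit_dataset → ~publish_policy), contraposes to O(publish_policy → audit_dataset); with O(publish_policy) we get O(audit_dataset).
From O(audit_dataset) and premise 9, O(audit_dataset → ~adjourn_session), we obtain O(~adjourn_session).
From O(~adjourn_session) and premise 4, O(~adjourn_session → ~recuse_self), we obtain O(~recuse_self).
Premise 10 is O(~recuse_self → ~take_oath); since O(~recuse_self), deontic closure gives O(~take_oath).
So O(~take_oath) holds, i.e. take_oath is forbidden. None of the other listed options is forbidden under the premises.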